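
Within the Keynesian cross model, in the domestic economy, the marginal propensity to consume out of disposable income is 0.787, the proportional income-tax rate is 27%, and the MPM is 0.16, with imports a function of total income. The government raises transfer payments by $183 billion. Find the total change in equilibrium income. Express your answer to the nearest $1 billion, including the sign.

The transfer change shifts disposable income by +$183 billion, so first-round consumption changes by c·ΔTR = 0.787 × (+$183 billion) = +$144.021 billion.
Expenditure multiplier = 1/(1 − c(1−t) + m) = 1/(1 − 0.787×0.73 + 0.16) = 1/0.58549 ≈ 1.708.
The transfer multiplier is c × k ≈ 1.344, so ΔY = k × (c·ΔTR) = (+$144.021 billion) / 0.58549 ≈ +$246 billion.

+$246 billion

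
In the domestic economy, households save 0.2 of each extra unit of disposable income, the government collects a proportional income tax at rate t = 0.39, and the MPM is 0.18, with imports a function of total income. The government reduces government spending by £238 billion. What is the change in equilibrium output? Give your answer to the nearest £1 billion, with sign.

MPC = 1 − MPS = 1 − 0.2 = 0.8.
Expenditure multiplier = 1/(1 − c(1−t) + m) = 1/(1 − 0.8×0.61 + 0.18) = 1/0.692 ≈ 1.445.
ΔY = k × ΔG = (−£238 billion) / 0.692 ≈ −£344 billion.

−£344 billion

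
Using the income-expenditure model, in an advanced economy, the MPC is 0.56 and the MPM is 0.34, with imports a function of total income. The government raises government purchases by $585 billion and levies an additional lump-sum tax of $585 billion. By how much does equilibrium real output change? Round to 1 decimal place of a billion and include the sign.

Expenditure multiplier = 1/(1 − c + m) = 1/(1 − 0.56 + 0.34) = 1/0.78 ≈ 1.282.
ΔG contributes k·ΔG = (+$585 billion) / 0.78 = +$750 billion.
ΔT of +$585 billion changes first-round spending by −c·ΔT = −$327.6 billion, contributing k·(−c·ΔT) = (−$327.6 billion) / 0.78 = −$420 billion.
Net ΔY = k(ΔG − c·ΔT) = (+$257.4 billion) / 0.78 = +$330 billion.

+$330.0 billion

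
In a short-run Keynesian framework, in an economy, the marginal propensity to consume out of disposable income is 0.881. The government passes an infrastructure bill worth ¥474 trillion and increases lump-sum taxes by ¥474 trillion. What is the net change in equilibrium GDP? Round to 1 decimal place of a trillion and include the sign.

+¥474.0 trillion

Expenditure multiplier = 1/(1 − MPC) = 1/(1 − 0.881) = 1/0.119 ≈ 8.403.
ΔG contributes k·ΔG = (+¥474 trillion) / 0.119 ≈ +¥3,983.2 trillion.
ΔT of +¥474 trillion changes first-round spending by −c·ΔT = −¥417.594 trillion, contributing k·(−c·ΔT) = (−¥417.594 trillion) / 0.119 ≈ −¥3,509.2 trillion.
With ΔG = ΔT and no other leakages, the balanced-budget multiplier is 1, so ΔY = ΔG = +¥474 trillion.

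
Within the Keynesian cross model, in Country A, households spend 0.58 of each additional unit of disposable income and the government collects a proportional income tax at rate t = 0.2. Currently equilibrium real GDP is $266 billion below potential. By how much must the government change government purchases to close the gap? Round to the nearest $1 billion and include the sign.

Spending multiplier = 1/(1 − c(1−t)) = 1/(1 − 0.58×0.8) = 1/0.536 ≈ 1.866.
Need ΔY = +$266 billion, so ΔG = ΔY/k = (+$266 billion) × 0.536 ≈ +$143 billion.
The government should increase government purchases by $143 billion.

+$143 billion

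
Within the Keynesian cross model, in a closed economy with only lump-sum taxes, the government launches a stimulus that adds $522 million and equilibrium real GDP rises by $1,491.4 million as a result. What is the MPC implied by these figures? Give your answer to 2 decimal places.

Implied spending multiplier k = ΔY/ΔG = 1,491.4/522 ≈ 2.8571.
Since k = 1/(1 − MPC), MPC = 1 − 1/k = 1 − ΔG/ΔY = 1 − 522/1,491.4 ≈ 0.65.

0.65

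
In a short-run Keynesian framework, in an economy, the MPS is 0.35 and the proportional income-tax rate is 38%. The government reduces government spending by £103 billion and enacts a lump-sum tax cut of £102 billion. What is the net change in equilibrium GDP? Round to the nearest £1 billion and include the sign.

MPC = 1 − MPS = 1 − 0.35 = 0.65.
Expenditure multiplier = 1/(1 − c(1−t)) = 1/(1 − 0.65×0.62) = 1/0.597 ≈ 1.675.
ΔG contributes k·ΔG = (−£103 billion) / 0.597 ≈ −£172.5 billion.
ΔT of −£102 billion changes first-round spending by −c·ΔT = +£66.3 billion, contributing k·(−c·ΔT) = (+£66.3 billion) / 0.597 ≈ +£111.1 billion.
Net ΔY = k(ΔG − c·ΔT) = (−£36.7 billion) / 0.597 ≈ −£61 billion.

−£61 billion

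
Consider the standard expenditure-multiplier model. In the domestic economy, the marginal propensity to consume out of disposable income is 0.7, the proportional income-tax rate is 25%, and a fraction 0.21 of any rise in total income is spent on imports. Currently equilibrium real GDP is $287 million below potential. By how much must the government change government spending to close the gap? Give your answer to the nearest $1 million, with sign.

+$197 million

Spending multiplier = 1/(1 − c(1−t) + m) = 1/(1 − 0.7×0.75 + 0.21) = 1/0.685 ≈ 1.46.
Need ΔY = +$287 million, so ΔG = ΔY/k = (+$287 million) × 0.685 ≈ +$197 million.
The government should increase government spending by $197 million.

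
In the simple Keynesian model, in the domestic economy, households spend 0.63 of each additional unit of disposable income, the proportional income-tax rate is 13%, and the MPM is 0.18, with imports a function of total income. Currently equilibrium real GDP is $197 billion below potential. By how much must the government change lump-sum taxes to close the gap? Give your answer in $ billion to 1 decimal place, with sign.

−$197.6 billion

Spending multiplier = 1/(1 − c(1−t) + m) = 1/(1 − 0.63×0.87 + 0.18) = 1/0.6319 ≈ 1.583.
Tax multiplier = −c·k = −0.63/0.6319 ≈ −0.997. Need ΔY = +$197 billion, so ΔT = ΔY/(−c·k) = −(+$197 billion) × 0.6319 / 0.63 ≈ −$197.6 billion.
The government should cut lump-sum taxes by $197.6 billion.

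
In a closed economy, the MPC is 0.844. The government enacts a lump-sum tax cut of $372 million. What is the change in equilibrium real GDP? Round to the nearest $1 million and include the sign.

+$2,013 million

A lump-sum tax change of −$372 million shifts disposable income by +$372 million; first-round consumption changes by −c × ΔT = −0.844 × (−$372 million) = +$313.968 million.
Expenditure multiplier = 1/(1 − MPC) = 1/(1 − 0.844) = 1/0.156 ≈ 6.41.
The tax multiplier is −c × k ≈ −5.41, so ΔY = k × (−c·ΔT) = (+$313.968 million) / 0.156 ≈ +$2,013 million.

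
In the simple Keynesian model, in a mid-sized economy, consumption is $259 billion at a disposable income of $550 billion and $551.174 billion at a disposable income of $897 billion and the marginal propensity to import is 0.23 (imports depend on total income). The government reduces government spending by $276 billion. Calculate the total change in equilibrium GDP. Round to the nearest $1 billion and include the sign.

MPC = ΔC/ΔYd = (551.174 − 259)/(897 − 550) = 292.174/347 = 0.842.
Government-spending multiplier = 1/(1 − c + m) = 1/(1 − 0.842 + 0.23) = 1/0.388 ≈ 2.577.
ΔY = k × ΔG = (−$276 billion) / 0.388 ≈ −$711 billion.

−$711 billion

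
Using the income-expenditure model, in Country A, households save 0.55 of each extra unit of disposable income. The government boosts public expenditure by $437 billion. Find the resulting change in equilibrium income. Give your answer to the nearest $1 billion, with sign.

+$795 billion

MPC = 1 − MPS = 1 − 0.55 = 0.45.
Expenditure multiplier = 1/(1 − MPC) = 1/(1 − 0.45) = 1/0.55 ≈ 1.818.
ΔY = k × ΔG = (+$437 billion) / 0.55 ≈ +$795 billion.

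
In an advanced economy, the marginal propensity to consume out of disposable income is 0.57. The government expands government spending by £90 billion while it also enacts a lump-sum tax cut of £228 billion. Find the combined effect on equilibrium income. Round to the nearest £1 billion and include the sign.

+£512 billion

Expenditure multiplier = 1/(1 − MPC) = 1/(1 − 0.57) = 1/0.43 ≈ 2.326.
ΔG contributes k·ΔG = (+£90 billion) / 0.43 ≈ +£209.3 billion.
ΔT of −£228 billion changes first-round spending by −c·ΔT = +£129.96 billion, contributing k·(−c·ΔT) = (+£129.96 billion) / 0.43 ≈ +£302.2 billion.
Net ΔY = k(ΔG − c·ΔT) = (+£219.96 billion) / 0.43 ≈ +£512 billion.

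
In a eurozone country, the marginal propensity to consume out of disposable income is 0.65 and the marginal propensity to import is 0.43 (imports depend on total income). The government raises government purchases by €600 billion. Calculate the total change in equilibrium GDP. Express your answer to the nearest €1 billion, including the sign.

+€769 billion

Expenditure multiplier = 1/(1 − c + m) = 1/(1 − 0.65 + 0.43) = 1/0.78 ≈ 1.282.
ΔY = k × ΔG = (+€600 billion) / 0.78 ≈ +€769 billion.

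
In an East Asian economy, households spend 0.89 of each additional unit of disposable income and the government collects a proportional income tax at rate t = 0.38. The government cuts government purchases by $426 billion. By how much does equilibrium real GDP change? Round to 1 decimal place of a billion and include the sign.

−$950.5 billion

Spending multiplier = 1/(1 − c(1−t)) = 1/(1 − 0.89×0.62) = 1/0.4482 ≈ 2.231.
ΔY = k × ΔG = (−$426 billion) / 0.4482 ≈ −$950.5 billion.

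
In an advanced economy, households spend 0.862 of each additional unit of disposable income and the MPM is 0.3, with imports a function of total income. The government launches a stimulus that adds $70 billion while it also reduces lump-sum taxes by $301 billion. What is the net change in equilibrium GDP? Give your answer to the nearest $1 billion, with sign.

+$752 billion

Expenditure multiplier = 1/(1 − c + m) = 1/(1 − 0.862 + 0.3) = 1/0.438 ≈ 2.283.
ΔG contributes k·ΔG = (+$70 billion) / 0.438 ≈ +$159.8 billion.
ΔT of −$301 billion changes first-round spending by −c·ΔT = +$259.462 billion, contributing k·(−c·ΔT) = (+$259.462 billion) / 0.438 ≈ +$592.4 billion.
Net ΔY = k(ΔG − c·ΔT) = (+$329.462 billion) / 0.438 ≈ +$752 billion.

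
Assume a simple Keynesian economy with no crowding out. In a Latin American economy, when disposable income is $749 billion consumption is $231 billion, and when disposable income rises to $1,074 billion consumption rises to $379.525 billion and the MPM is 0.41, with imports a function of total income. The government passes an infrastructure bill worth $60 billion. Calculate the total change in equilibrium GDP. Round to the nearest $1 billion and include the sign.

+$63 billion

MPC = ΔC/ΔYd = (379.525 − 231)/(1,074 − 749) = 148.525/325 = 0.457.
Expenditure multiplier = 1/(1 − c + m) = 1/(1 − 0.457 + 0.41) = 1/0.953 ≈ 1.049.
ΔY = k × ΔG = (+$60 billion) / 0.953 ≈ +$63 billion.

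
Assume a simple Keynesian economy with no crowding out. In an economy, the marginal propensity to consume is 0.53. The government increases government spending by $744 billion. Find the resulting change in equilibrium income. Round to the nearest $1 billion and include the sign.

Expenditure multiplier = 1/(1 − MPC) = 1/(1 − 0.53) = 1/0.47 ≈ 2.128.
ΔY = k × ΔG = (+$744 billion) / 0.47 ≈ +$1,583 billion.

+$1,583 billion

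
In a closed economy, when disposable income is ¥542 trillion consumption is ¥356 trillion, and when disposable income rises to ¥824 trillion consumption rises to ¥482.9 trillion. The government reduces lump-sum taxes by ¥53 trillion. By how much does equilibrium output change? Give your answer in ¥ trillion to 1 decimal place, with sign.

+¥43.4 trillion

MPC = ΔC/ΔYd = (482.9 − 356)/(824 − 542) = 126.9/282 = 0.45.
A lump-sum tax change of −¥53 trillion shifts disposable income by +¥53 trillion; first-round consumption changes by −c × ΔT = −0.45 × (−¥53 trillion) = +¥23.85 trillion.
Expenditure multiplier = 1/(1 − MPC) = 1/(1 − 0.45) = 1/0.55 ≈ 1.818.
The tax multiplier is −c × k ≈ −0.818, so ΔY = k × (−c·ΔT) = (+¥23.85 trillion) / 0.55 ≈ +¥43.4 trillion.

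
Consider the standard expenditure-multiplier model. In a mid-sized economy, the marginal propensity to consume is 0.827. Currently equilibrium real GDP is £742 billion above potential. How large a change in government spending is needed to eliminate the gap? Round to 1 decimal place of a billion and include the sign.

Spending multiplier = 1/(1 − MPC) = 1/(1 − 0.827) = 1/0.173 ≈ 5.78.
Need ΔY = −£742 billion, so ΔG = ΔY/k = (−£742 billion) × 0.173 ≈ −£128.4 billion.
The government should cut government spending by £128.4 billion.

−£128.4 billion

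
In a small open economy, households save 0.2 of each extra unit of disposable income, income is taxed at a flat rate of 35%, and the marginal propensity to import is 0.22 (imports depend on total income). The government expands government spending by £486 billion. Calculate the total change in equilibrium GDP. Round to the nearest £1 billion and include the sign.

MPC = 1 − MPS = 1 − 0.2 = 0.8.
Expenditure multiplier = 1/(1 − c(1−t) + m) = 1/(1 − 0.8×0.65 + 0.22) = 1/0.7 ≈ 1.429.
ΔY = k × ΔG = (+£486 billion) / 0.7 ≈ +£694 billion.

+£694 billion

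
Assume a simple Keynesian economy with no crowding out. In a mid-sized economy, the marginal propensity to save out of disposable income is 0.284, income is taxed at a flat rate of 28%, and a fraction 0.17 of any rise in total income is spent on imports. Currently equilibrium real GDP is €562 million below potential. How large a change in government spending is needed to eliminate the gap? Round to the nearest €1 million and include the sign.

MPC = 1 − MPS = 1 − 0.284 = 0.716.
Spending multiplier = 1/(1 − c(1−t) + m) = 1/(1 − 0.716×0.72 + 0.17) = 1/0.65448 ≈ 1.528.
Need ΔY = +€562 million, so ΔG = ΔY/k = (+€562 million) × 0.65448 ≈ +€368 million.
The government should increase government spending by €368 million.

+€368 million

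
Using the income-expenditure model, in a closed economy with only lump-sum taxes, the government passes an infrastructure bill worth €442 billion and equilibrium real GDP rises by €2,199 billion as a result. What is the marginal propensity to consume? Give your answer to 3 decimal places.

Implied spending multiplier k = ΔY/ΔG = 2,199/442 ≈ 4.9751.
Since k = 1/(1 − MPC), MPC = 1 − 1/k = 1 − ΔG/ΔY = 1 − 442/2,199 ≈ 0.799.

0.799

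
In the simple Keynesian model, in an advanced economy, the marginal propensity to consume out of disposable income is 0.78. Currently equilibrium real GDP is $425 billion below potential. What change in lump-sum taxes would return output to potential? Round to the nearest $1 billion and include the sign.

−$120 billion

Spending multiplier = 1/(1 − MPC) = 1/(1 − 0.78) = 1/0.22 ≈ 4.545.
Tax multiplier = −c·k = −0.78/0.22 ≈ −3.545. Need ΔY = +$425 billion, so ΔT = ΔY/(−c·k) = −(+$425 billion) × 0.22 / 0.78 ≈ −$120 billion.
The government should cut lump-sum taxes by $120 billion.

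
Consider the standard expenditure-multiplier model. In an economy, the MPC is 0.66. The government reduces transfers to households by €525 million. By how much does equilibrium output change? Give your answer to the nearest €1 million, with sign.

−€1,019 million

The transfer change shifts disposable income by −€525 million, so first-round consumption changes by c·ΔTR = 0.66 × (−€525 million) = −€346.5 million.
Expenditure multiplier = 1/(1 − MPC) = 1/(1 − 0.66) = 1/0.34 ≈ 2.941.
The transfer multiplier is c × k ≈ 1.941, so ΔY = k × (c·ΔTR) = (−€346.5 million) / 0.34 ≈ −€1,019 million.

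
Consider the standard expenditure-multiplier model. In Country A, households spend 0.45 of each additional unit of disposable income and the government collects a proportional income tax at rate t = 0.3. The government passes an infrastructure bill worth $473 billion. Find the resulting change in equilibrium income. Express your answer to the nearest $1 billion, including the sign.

Government-spending multiplier = 1/(1 − c(1−t)) = 1/(1 − 0.45×0.7) = 1/0.685 ≈ 1.46.
ΔY = k × ΔG = (+$473 billion) / 0.685 ≈ +$691 billion.

+$691 billion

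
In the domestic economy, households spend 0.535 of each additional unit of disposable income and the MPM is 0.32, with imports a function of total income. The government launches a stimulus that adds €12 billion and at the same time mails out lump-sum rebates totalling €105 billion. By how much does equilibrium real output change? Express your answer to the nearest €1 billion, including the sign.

Expenditure multiplier = 1/(1 − c + m) = 1/(1 − 0.535 + 0.32) = 1/0.785 ≈ 1.274.
ΔG contributes k·ΔG = (+€12 billion) / 0.785 ≈ +€15.3 billion.
ΔT of −€105 billion changes first-round spending by −c·ΔT = +€56.175 billion, contributing k·(−c·ΔT) = (+€56.175 billion) / 0.785 ≈ +€71.6 billion.
Net ΔY = k(ΔG − c·ΔT) = (+€68.175 billion) / 0.785 ≈ +€87 billion.

+€87 billion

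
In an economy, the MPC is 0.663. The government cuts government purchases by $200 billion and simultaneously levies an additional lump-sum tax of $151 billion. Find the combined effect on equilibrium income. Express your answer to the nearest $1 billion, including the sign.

−$891 billion

Expenditure multiplier = 1/(1 − MPC) = 1/(1 − 0.663) = 1/0.337 ≈ 2.967.
ΔG contributes k·ΔG = (−$200 billion) / 0.337 ≈ −$593.5 billion.
ΔT of +$151 billion changes first-round spending by −c·ΔT = −$100.113 billion, contributing k·(−c·ΔT) = (−$100.113 billion) / 0.337 ≈ −$297.1 billion.
Net ΔY = k(ΔG − c·ΔT) = (−$300.113 billion) / 0.337 ≈ −$891 billion.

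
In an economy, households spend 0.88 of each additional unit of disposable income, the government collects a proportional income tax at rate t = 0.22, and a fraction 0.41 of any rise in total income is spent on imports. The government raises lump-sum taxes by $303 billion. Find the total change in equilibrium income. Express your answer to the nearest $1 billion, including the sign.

−$368 billion

A lump-sum tax change of +$303 billion shifts disposable income by −$303 billion; first-round consumption changes by −c × ΔT = −0.88 × (+$303 billion) = −$266.64 billion.
Expenditure multiplier = 1/(1 − c(1−t) + m) = 1/(1 − 0.88×0.78 + 0.41) = 1/0.7236 ≈ 1.382.
The tax multiplier is −c × k ≈ −1.216, so ΔY = k × (−c·ΔT) = (−$266.64 billion) / 0.7236 ≈ −$368 billion.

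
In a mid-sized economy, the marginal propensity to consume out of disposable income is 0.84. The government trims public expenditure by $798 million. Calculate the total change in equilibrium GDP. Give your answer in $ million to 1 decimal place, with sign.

−$4,987.5 million

Spending multiplier = 1/(1 − MPC) = 1/(1 − 0.84) = 1/0.16 = 6.25.
ΔY = k × ΔG = (−$798 million) / 0.16 = −$4,987.5 million.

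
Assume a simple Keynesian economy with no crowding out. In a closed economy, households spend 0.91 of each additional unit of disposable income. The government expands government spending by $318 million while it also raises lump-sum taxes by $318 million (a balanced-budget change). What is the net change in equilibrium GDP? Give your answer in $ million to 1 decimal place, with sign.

+$318.0 million

Expenditure multiplier = 1/(1 − MPC) = 1/(1 − 0.91) = 1/0.09 ≈ 11.111.
ΔG contributes k·ΔG = (+$318 million) / 0.09 ≈ +$3,533.3 million.
ΔT of +$318 million changes first-round spending by −c·ΔT = −$289.38 million, contributing k·(−c·ΔT) = (−$289.38 million) / 0.09 ≈ −$3,215.3 million.
With ΔG = ΔT and no other leakages, the balanced-budget multiplier is 1, so ΔY = ΔG = +$318 million.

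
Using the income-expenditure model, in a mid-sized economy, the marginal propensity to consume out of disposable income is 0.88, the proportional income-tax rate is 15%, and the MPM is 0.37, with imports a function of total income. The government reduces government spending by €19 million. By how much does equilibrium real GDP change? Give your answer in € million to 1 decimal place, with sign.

Spending multiplier = 1/(1 − c(1−t) + m) = 1/(1 − 0.88×0.85 + 0.37) = 1/0.622 ≈ 1.608.
ΔY = k × ΔG = (−€19 million) / 0.622 ≈ −€30.5 million.

−€30.5 million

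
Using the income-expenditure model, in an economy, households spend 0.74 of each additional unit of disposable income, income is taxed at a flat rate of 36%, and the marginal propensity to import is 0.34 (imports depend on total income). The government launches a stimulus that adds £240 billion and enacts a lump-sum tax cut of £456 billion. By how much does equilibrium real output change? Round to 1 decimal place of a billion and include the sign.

Expenditure multiplier = 1/(1 − c(1−t) + m) = 1/(1 − 0.74×0.64 + 0.34) = 1/0.8664 ≈ 1.154.
ΔG contributes k·ΔG = (+£240 billion) / 0.8664 ≈ +£277 billion.
ΔT of −£456 billion changes first-round spending by −c·ΔT = +£337.44 billion, contributing k·(−c·ΔT) = (+£337.44 billion) / 0.8664 ≈ +£389.5 billion.
Net ΔY = k(ΔG − c·ΔT) = (+£577.44 billion) / 0.8664 ≈ +£666.5 billion.

+£666.5 billion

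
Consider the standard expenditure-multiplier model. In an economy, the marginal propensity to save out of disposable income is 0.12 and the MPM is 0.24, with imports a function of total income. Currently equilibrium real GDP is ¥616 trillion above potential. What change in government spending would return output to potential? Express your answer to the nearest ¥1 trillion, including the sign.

MPC = 1 − MPS = 1 − 0.12 = 0.88.
Spending multiplier = 1/(1 − c + m) = 1/(1 − 0.88 + 0.24) = 1/0.36 ≈ 2.778.
Need ΔY = −¥616 trillion, so ΔG = ΔY/k = (−¥616 trillion) × 0.36 ≈ −¥222 trillion.
The government should cut government spending by ¥222 trillion.

−¥222 trillion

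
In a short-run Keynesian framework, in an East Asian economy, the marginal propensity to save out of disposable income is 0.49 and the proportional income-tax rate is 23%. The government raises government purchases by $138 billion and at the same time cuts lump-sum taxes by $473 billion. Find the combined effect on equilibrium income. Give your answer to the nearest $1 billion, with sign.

+$624 billion

MPC = 1 − MPS = 1 − 0.49 = 0.51.
Expenditure multiplier = 1/(1 − c(1−t)) = 1/(1 − 0.51×0.77) = 1/0.6073 ≈ 1.647.
ΔG contributes k·ΔG = (+$138 billion) / 0.6073 ≈ +$227.2 billion.
ΔT of −$473 billion changes first-round spending by −c·ΔT = +$241.23 billion, contributing k·(−c·ΔT) = (+$241.23 billion) / 0.6073 ≈ +$397.2 billion.
Net ΔY = k(ΔG − c·ΔT) = (+$379.23 billion) / 0.6073 ≈ +$624 billion.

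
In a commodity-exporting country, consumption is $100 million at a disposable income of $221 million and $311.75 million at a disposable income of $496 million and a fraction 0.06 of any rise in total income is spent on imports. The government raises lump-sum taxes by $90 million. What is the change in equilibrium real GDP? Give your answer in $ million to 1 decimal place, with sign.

MPC = ΔC/ΔYd = (311.75 − 100)/(496 − 221) = 211.75/275 = 0.77.
A lump-sum tax change of +$90 million shifts disposable income by −$90 million; first-round consumption changes by −c × ΔT = −0.77 × (+$90 million) = −$69.3 million.
Expenditure multiplier = 1/(1 − c + m) = 1/(1 − 0.77 + 0.06) = 1/0.29 ≈ 3.448.
The tax multiplier is −c × k ≈ −2.655, so ΔY = k × (−c·ΔT) = (−$69.3 million) / 0.29 ≈ −$239 million.

−$239.0 million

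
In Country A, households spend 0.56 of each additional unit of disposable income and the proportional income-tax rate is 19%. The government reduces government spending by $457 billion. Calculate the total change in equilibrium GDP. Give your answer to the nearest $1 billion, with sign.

Spending multiplier = 1/(1 − c(1−t)) = 1/(1 − 0.56×0.81) = 1/0.5464 ≈ 1.83.
ΔY = k × ΔG = (−$457 billion) / 0.5464 ≈ −$836 billion.

−$836 billion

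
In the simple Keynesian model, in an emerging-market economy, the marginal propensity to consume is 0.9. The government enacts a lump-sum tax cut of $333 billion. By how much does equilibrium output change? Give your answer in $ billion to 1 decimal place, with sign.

+$2,997.0 billion

A lump-sum tax change of −$333 billion shifts disposable income by +$333 billion; first-round consumption changes by −c × ΔT = −0.9 × (−$333 billion) = +$299.7 billion.
Expenditure multiplier = 1/(1 − MPC) = 1/(1 − 0.9) = 1/0.1 = 10.
The tax multiplier is −c × k = −9, so ΔY = k × (−c·ΔT) = (+$299.7 billion) / 0.1 = +$2,997 billion.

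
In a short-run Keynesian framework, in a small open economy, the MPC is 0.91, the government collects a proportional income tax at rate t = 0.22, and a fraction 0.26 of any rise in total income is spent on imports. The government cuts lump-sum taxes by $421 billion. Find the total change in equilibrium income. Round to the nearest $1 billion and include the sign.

A lump-sum tax change of −$421 billion shifts disposable income by +$421 billion; first-round consumption changes by −c × ΔT = −0.91 × (−$421 billion) = +$383.11 billion.
Expenditure multiplier = 1/(1 − c(1−t) + m) = 1/(1 − 0.91×0.78 + 0.26) = 1/0.5502 ≈ 1.818.
The tax multiplier is −c × k ≈ −1.654, so ΔY = k × (−c·ΔT) = (+$383.11 billion) / 0.5502 ≈ +$696 billion.

+$696 billion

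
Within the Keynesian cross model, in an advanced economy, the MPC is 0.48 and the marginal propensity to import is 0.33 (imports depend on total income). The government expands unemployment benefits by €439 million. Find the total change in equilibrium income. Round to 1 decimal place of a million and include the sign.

+€247.9 million

The transfer change shifts disposable income by +€439 million, so first-round consumption changes by c·ΔTR = 0.48 × (+€439 million) = +€210.72 million.
Expenditure multiplier = 1/(1 − c + m) = 1/(1 − 0.48 + 0.33) = 1/0.85 ≈ 1.176.
The transfer multiplier is c × k ≈ 0.565, so ΔY = k × (c·ΔTR) = (+€210.72 million) / 0.85 ≈ +€247.9 million.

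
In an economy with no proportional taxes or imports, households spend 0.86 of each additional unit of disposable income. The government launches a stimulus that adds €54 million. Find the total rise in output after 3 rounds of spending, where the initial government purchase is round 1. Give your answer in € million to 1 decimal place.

€140.4 million

Round 1 adds ΔG = €54 million; each later round is MPC = 0.86 times the previous.
After 3 rounds: 54 + 46.44 + 39.9384 = ΔG·(1 − c^3)/(1 − c) = 54 × (1 − 0.636056)/0.14 ≈ €140.4 million.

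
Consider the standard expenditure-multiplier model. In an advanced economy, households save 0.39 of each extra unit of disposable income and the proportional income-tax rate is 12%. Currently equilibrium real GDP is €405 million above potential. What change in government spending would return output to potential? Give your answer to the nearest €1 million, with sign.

−€188 million

MPC = 1 − MPS = 1 − 0.39 = 0.61.
Spending multiplier = 1/(1 − c(1−t)) = 1/(1 − 0.61×0.88) = 1/0.4632 ≈ 2.159.
Need ΔY = −€405 million, so ΔG = ΔY/k = (−€405 million) × 0.4632 ≈ −€188 million.
The government should cut government spending by €188 million.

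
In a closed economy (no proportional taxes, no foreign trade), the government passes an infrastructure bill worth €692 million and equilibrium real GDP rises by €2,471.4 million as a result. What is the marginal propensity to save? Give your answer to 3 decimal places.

Implied spending multiplier k = ΔY/ΔG = 2,471.4/692 ≈ 3.5714.
Since k = 1/(1 − MPC), MPC = 1 − 1/k = 1 − ΔG/ΔY = 1 − 692/2,471.4 ≈ 0.720.
MPS = 1 − MPC = 0.280.

0.280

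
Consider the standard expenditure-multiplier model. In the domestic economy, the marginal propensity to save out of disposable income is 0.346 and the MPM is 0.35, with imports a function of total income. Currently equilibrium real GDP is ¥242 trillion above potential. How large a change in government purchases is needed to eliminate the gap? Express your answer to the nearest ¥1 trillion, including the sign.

MPC = 1 − MPS = 1 − 0.346 = 0.654.
Spending multiplier = 1/(1 − c + m) = 1/(1 − 0.654 + 0.35) = 1/0.696 ≈ 1.437.
Need ΔY = −¥242 trillion, so ΔG = ΔY/k = (−¥242 trillion) × 0.696 ≈ −¥168 trillion.
The government should cut government purchases by ¥168 trillion.

−¥168 trillion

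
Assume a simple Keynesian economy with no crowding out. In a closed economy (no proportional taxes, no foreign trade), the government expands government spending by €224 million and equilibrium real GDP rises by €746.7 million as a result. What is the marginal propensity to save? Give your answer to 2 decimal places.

Implied spending multiplier k = ΔY/ΔG = 746.7/224 ≈ 3.3335.
Since k = 1/(1 − MPC), MPC = 1 − 1/k = 1 − ΔG/ΔY = 1 − 224/746.7 ≈ 0.70.
MPS = 1 − MPC = 0.30.

0.30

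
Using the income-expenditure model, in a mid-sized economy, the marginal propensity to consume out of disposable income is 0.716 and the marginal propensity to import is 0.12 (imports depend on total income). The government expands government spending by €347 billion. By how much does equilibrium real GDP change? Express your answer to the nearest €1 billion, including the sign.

Spending multiplier = 1/(1 − c + m) = 1/(1 − 0.716 + 0.12) = 1/0.404 ≈ 2.475.
ΔY = k × ΔG = (+€347 billion) / 0.404 ≈ +€859 billion.

+€859 billion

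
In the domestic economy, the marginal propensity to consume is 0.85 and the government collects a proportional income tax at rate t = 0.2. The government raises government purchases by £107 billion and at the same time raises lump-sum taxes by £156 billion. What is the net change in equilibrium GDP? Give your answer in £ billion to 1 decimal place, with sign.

Expenditure multiplier = 1/(1 − c(1−t)) = 1/(1 − 0.85×0.8) = 1/0.32 = 3.125.
ΔG contributes k·ΔG = (+£107 billion) / 0.32 ≈ +£334.4 billion.
ΔT of +£156 billion changes first-round spending by −c·ΔT = −£132.6 billion, contributing k·(−c·ΔT) = (−£132.6 billion) / 0.32 ≈ −£414.4 billion.
Net ΔY = k(ΔG − c·ΔT) = (−£25.6 billion) / 0.32 = −£80 billion.

−£80.0 billion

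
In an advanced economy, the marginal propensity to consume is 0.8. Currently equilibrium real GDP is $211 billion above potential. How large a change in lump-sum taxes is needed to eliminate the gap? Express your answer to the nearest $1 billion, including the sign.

+$53 billion

Spending multiplier = 1/(1 − MPC) = 1/(1 − 0.8) = 1/0.2 = 5.
Tax multiplier = −c·k = −0.8/0.2 = −4. Need ΔY = −$211 billion, so ΔT = ΔY/(−c·k) = −(−$211 billion) × 0.2 / 0.8 ≈ +$53 billion.
The government should raise lump-sum taxes by $53 billion.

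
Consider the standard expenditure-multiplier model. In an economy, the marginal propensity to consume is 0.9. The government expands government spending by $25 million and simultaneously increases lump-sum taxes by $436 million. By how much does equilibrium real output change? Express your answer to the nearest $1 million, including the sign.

Expenditure multiplier = 1/(1 − MPC) = 1/(1 − 0.9) = 1/0.1 = 10.
ΔG contributes k·ΔG = (+$25 million) / 0.1 = +$250 million.
ΔT of +$436 million changes first-round spending by −c·ΔT = −$392.4 million, contributing k·(−c·ΔT) = (−$392.4 million) / 0.1 = −$3,924 million.
Net ΔY = k(ΔG − c·ΔT) = (−$367.4 million) / 0.1 = −$3,674 million.

−$3,674 million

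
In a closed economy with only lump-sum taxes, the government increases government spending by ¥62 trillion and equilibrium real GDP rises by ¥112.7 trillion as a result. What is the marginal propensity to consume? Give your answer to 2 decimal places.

Implied spending multiplier k = ΔY/ΔG = 112.7/62 ≈ 1.8177.
Since k = 1/(1 − MPC), MPC = 1 − 1/k = 1 − ΔG/ΔY = 1 − 62/112.7 ≈ 0.45.

0.45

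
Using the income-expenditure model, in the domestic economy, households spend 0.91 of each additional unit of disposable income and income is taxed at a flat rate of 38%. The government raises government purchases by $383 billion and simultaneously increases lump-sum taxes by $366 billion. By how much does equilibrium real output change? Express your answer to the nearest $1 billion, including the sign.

Expenditure multiplier = 1/(1 − c(1−t)) = 1/(1 − 0.91×0.62) = 1/0.4358 ≈ 2.295.
ΔG contributes k·ΔG = (+$383 billion) / 0.4358 ≈ +$878.8 billion.
ΔT of +$366 billion changes first-round spending by −c·ΔT = −$333.06 billion, contributing k·(−c·ΔT) = (−$333.06 billion) / 0.4358 ≈ −$764.2 billion.
Net ΔY = k(ΔG − c·ΔT) = (+$49.94 billion) / 0.4358 ≈ +$115 billion.

+$115 billion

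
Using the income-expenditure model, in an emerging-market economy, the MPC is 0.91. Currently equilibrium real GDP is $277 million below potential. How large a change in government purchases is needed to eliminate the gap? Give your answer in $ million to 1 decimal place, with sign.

+$24.9 million

Spending multiplier = 1/(1 − MPC) = 1/(1 − 0.91) = 1/0.09 ≈ 11.111.
Need ΔY = +$277 million, so ΔG = ΔY/k = (+$277 million) × 0.09 ≈ +$24.9 million.
The government should increase government purchases by $24.9 million.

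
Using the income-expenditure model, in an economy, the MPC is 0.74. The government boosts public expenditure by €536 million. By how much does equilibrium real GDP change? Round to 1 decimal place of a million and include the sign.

+€2,061.5 million

Spending multiplier = 1/(1 − MPC) = 1/(1 − 0.74) = 1/0.26 ≈ 3.846.
ΔY = k × ΔG = (+€536 million) / 0.26 ≈ +€2,061.5 million.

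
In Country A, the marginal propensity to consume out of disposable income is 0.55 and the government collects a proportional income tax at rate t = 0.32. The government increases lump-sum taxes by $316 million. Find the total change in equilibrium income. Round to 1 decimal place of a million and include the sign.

−$277.6 million

A lump-sum tax change of +$316 million shifts disposable income by −$316 million; first-round consumption changes by −c × ΔT = −0.55 × (+$316 million) = −$173.8 million.
Expenditure multiplier = 1/(1 − c(1−t)) = 1/(1 − 0.55×0.68) = 1/0.626 ≈ 1.597.
The tax multiplier is −c × k ≈ −0.879, so ΔY = k × (−c·ΔT) = (−$173.8 million) / 0.626 ≈ −$277.6 million.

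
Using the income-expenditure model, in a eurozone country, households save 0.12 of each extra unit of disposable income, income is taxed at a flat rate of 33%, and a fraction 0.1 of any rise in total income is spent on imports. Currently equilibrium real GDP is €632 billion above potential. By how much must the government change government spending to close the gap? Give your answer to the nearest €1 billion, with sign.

MPC = 1 − MPS = 1 − 0.12 = 0.88.
Spending multiplier = 1/(1 − c(1−t) + m) = 1/(1 − 0.88×0.67 + 0.1) = 1/0.5104 ≈ 1.959.
Need ΔY = −€632 billion, so ΔG = ΔY/k = (−€632 billion) × 0.5104 ≈ −€323 billion.
The government should cut government spending by €323 billion.

−€323 billion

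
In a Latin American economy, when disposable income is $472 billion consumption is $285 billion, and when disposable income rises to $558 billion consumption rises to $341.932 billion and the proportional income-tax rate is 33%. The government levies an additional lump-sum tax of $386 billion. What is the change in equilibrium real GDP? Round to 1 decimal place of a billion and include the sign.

−$459.2 billion

MPC = ΔC/ΔYd = (341.932 − 285)/(558 − 472) = 56.932/86 = 0.662.
A lump-sum tax change of +$386 billion shifts disposable income by −$386 billion; first-round consumption changes by −c × ΔT = −0.662 × (+$386 billion) = −$255.532 billion.
Expenditure multiplier = 1/(1 − c(1−t)) = 1/(1 − 0.662×0.67) = 1/0.55646 ≈ 1.797.
The tax multiplier is −c × k ≈ −1.19, so ΔY = k × (−c·ΔT) = (−$255.532 billion) / 0.55646 ≈ −$459.2 billion.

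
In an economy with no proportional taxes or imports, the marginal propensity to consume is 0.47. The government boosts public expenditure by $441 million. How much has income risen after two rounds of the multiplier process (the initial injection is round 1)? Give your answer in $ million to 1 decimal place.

Round 1 adds ΔG = $441 million; each later round is MPC = 0.47 times the previous.
After 2 rounds: 441 + 207.27 = ΔG·(1 − c^2)/(1 − c) = 441 × (1 − 0.2209)/0.53 ≈ $648.3 million.

$648.3 million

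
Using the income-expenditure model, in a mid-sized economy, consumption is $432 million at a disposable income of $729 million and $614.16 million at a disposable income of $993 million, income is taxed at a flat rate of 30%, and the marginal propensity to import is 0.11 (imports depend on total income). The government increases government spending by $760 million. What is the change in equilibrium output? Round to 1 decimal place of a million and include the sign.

MPC = ΔC/ΔYd = (614.16 − 432)/(993 − 729) = 182.16/264 = 0.69.
Spending multiplier = 1/(1 − c(1−t) + m) = 1/(1 − 0.69×0.7 + 0.11) = 1/0.627 ≈ 1.595.
ΔY = k × ΔG = (+$760 million) / 0.627 ≈ +$1,212.1 million.

+$1,212.1 million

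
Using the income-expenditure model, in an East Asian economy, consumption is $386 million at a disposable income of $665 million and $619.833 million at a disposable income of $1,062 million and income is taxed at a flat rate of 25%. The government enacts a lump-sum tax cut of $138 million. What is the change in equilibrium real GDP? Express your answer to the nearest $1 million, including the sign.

MPC = ΔC/ΔYd = (619.833 − 386)/(1,062 − 665) = 233.833/397 = 0.589.
A lump-sum tax change of −$138 million shifts disposable income by +$138 million; first-round consumption changes by −c × ΔT = −0.589 × (−$138 million) = +$81.282 million.
Expenditure multiplier = 1/(1 − c(1−t)) = 1/(1 − 0.589×0.75) = 1/0.55825 ≈ 1.791.
The tax multiplier is −c × k ≈ −1.055, so ΔY = k × (−c·ΔT) = (+$81.282 million) / 0.55825 ≈ +$146 million.

+$146 million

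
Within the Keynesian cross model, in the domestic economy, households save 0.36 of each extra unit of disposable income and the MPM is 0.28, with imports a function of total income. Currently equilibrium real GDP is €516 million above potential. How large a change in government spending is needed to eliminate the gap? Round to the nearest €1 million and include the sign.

−€330 million

MPC = 1 − MPS = 1 − 0.36 = 0.64.
Spending multiplier = 1/(1 − c + m) = 1/(1 − 0.64 + 0.28) = 1/0.64 ≈ 1.563.
Need ΔY = −€516 million, so ΔG = ΔY/k = (−€516 million) × 0.64 ≈ −€330 million.
The government should cut government spending by €330 million.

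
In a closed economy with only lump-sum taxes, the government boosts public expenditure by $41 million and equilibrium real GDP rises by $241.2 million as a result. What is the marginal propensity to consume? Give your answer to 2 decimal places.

Implied spending multiplier k = ΔY/ΔG = 241.2/41 ≈ 5.8829.
Since k = 1/(1 − MPC), MPC = 1 − 1/k = 1 − ΔG/ΔY = 1 − 41/241.2 ≈ 0.83.

0.83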